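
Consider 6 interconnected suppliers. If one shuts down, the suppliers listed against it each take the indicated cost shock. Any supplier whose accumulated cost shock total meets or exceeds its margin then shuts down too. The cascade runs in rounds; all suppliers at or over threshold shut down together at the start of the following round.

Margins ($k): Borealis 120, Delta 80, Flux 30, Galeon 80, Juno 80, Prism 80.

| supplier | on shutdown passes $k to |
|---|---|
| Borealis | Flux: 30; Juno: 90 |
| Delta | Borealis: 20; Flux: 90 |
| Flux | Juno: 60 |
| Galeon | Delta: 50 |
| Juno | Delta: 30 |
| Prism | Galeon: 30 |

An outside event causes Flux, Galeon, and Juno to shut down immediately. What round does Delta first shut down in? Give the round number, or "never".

2

Round 1 — Flux, Galeon, Juno shut down (initial).
  Delta: +50+30 → 80 ≥ 80
Round 2 — Delta shuts down.
  Borealis: +20 → 20 < 120
No further shutdowns.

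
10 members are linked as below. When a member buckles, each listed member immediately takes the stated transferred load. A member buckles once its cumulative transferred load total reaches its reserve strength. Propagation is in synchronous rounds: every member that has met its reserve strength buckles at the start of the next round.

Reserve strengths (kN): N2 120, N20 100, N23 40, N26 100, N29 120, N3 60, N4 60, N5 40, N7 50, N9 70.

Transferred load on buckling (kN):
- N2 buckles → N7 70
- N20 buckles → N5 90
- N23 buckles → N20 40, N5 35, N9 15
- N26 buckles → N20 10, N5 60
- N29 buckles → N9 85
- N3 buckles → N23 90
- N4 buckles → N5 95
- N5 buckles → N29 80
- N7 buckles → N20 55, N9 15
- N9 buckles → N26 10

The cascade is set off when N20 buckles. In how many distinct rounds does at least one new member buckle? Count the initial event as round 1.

2

Round 1 — N20 buckles (initial).
  N5: +90 → 90 ≥ 40
Round 2 — N5 buckles.
  N29: +80 → 80 < 120
No further bucklings.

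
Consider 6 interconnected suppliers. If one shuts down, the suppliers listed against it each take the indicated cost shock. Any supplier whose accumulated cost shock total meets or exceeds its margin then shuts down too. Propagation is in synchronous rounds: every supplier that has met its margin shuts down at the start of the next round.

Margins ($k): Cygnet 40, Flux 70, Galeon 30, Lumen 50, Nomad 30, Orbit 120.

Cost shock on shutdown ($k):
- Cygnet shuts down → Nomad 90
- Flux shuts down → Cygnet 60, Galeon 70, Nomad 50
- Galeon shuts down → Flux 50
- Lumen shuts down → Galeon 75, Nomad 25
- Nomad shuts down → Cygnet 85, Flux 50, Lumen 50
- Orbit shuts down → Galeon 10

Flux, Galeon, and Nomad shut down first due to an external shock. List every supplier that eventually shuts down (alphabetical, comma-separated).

Cygnet, Flux, Galeon, Lumen, Nomad

Round 1 — Flux, Galeon, Nomad shut down (initial).
  Cygnet: +60+85 → 145 ≥ 40
  Lumen: +50 → 50 ≥ 50
Round 2 — Cygnet, Lumen shut down.
No further shutdowns.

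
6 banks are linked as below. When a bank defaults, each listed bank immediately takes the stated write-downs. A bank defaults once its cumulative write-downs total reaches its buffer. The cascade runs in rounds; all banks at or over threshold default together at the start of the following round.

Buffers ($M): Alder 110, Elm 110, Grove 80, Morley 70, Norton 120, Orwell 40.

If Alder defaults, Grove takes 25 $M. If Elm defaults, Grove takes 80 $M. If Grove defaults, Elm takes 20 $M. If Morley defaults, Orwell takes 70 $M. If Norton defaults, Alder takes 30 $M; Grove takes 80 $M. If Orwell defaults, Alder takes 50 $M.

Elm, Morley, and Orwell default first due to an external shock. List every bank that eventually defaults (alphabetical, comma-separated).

Elm, Grove, Morley, Orwell

Round 1 — Elm, Morley, Orwell default (initial).
  Alder: +50 → 50 < 110
  Grove: +80 → 80 ≥ 80
Round 2 — Grove defaults.
No further defaults.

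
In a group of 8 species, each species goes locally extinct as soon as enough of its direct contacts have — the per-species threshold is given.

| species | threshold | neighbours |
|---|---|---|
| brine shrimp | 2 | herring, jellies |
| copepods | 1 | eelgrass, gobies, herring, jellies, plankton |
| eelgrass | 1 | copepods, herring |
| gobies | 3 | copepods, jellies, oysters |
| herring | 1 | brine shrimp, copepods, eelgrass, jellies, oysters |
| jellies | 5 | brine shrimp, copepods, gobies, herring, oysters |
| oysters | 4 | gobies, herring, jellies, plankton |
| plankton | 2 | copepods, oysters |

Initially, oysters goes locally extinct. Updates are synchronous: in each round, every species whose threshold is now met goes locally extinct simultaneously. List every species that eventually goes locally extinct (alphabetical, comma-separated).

Round 1 — oysters goes locally extinct (initial).
Round 2 — checking thresholds:
  gobies: 1 of 3 neighbours < 3, not yet.
  herring: 1 of 5 neighbours ≥ 1, goes locally extinct.
  jellies: 1 of 5 neighbours < 5, not yet.
  plankton: 1 of 2 neighbours < 2, not yet.
Round 3 — checking thresholds:
  brine shrimp: 1 of 2 neighbours < 2, not yet.
  copepods: 1 of 5 neighbours ≥ 1, goes locally extinct.
  eelgrass: 1 of 2 neighbours ≥ 1, goes locally extinct.
  gobies: 1 of 3 neighbours < 3, not yet.
  jellies: 2 of 5 neighbours < 5, not yet.
  plankton: 1 of 2 neighbours < 2, not yet.
Round 4 — checking thresholds:
  brine shrimp: 1 of 2 neighbours < 2, not yet.
  gobies: 2 of 3 neighbours < 3, not yet.
  jellies: 3 of 5 neighbours < 5, not yet.
  plankton: 2 of 2 neighbours ≥ 2, goes locally extinct.
Round 5 — no new extinctions; cascade stops.

copepods, eelgrass, herring, oysters, plankton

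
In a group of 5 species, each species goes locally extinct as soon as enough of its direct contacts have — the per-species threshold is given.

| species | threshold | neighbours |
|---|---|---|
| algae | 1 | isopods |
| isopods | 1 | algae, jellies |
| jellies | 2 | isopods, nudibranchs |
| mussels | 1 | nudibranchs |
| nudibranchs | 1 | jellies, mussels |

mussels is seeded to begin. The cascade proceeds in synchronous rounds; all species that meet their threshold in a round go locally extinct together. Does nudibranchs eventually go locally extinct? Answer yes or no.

yes

Round 1 — mussels goes locally extinct (initial).
Round 2 — checking thresholds:
  nudibranchs: 1 of 2 neighbours ≥ 1, goes locally extinct.
Round 3 — no new extinctions; cascade stops.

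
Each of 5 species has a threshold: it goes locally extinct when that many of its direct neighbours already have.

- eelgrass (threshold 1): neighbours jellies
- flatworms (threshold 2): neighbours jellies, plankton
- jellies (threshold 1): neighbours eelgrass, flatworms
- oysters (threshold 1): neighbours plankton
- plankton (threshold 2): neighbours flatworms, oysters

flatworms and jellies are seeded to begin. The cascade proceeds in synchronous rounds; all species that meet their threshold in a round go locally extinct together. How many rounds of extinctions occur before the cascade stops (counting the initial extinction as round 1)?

2

Round 1 — flatworms, jellies go locally extinct (initial).
Round 2 — checking thresholds:
  eelgrass: 1 of 1 neighbours ≥ 1, goes locally extinct.
  plankton: 1 of 2 neighbours < 2, not yet.
Round 3 — no new extinctions; cascade stops.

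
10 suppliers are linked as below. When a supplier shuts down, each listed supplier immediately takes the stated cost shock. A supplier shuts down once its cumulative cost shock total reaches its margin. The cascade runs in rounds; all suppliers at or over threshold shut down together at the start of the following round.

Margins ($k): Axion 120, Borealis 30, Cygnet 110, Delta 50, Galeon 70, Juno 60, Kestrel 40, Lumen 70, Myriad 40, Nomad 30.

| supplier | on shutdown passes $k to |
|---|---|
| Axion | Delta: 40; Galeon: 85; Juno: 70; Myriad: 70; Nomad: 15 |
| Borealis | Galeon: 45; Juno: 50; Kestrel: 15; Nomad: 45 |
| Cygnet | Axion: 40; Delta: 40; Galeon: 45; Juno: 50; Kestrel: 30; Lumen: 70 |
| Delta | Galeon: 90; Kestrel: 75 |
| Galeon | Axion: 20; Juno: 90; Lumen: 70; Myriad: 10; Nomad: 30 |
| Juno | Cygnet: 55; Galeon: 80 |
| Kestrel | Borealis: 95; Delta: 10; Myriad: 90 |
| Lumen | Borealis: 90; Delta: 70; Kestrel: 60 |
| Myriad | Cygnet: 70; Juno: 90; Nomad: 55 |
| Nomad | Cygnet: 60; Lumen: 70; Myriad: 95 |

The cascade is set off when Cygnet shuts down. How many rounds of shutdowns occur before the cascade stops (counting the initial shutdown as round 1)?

4

Round 1 — Cygnet shuts down (initial).
  Axion: +40 → 40 < 120
  Delta: +40 → 40 < 50
  Galeon: +45 → 45 < 70
  Juno: +50 → 50 < 60
  Kestrel: +30 → 30 < 40
  Lumen: +70 → 70 ≥ 70
Round 2 — Lumen shuts down.
  Borealis: +90 → 90 ≥ 30
  Delta: +70 → 110 ≥ 50
  Kestrel: +60 → 90 ≥ 40
Round 3 — Borealis, Delta, Kestrel shut down.
  Galeon: +45+90 → 180 ≥ 70
  Juno: +50 → 100 ≥ 60
  Myriad: +90 → 90 ≥ 40
  Nomad: +45 → 45 ≥ 30
Round 4 — Galeon, Juno, Myriad, Nomad shut down.
  Axion: +20 → 60 < 120
No further shutdowns.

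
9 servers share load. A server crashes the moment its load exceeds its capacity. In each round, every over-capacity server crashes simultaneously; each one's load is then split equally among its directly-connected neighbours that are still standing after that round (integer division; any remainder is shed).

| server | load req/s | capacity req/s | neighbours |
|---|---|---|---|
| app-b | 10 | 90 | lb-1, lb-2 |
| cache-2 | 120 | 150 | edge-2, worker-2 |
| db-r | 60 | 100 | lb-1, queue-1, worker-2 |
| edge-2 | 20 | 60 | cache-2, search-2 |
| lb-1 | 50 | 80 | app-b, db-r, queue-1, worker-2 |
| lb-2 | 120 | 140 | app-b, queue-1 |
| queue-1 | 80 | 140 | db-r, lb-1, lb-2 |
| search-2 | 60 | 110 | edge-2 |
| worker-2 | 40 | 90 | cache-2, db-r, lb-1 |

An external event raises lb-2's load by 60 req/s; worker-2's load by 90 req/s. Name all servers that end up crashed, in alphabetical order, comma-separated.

app-b, cache-2, db-r, edge-2, lb-1, lb-2, queue-1, search-2, worker-2

Round 1 — lb-2 at 180 > 140; worker-2 at 130 > 90. lb-2, worker-2 crash.
  lb-2 sheds 180 req/s to app-b, queue-1: 90 each.
    app-b: 10+90 = 100 > 90
    queue-1: 80+90 = 170 > 140
  worker-2 sheds 130 req/s to cache-2, db-r, lb-1: 43 each (1 lost).
    cache-2: 120+43 = 163 > 150
    db-r: 60+43 = 103 > 100
    lb-1: 50+43 = 93 > 80
Round 2 — app-b, cache-2, db-r, lb-1, queue-1 crash.
  app-b sheds 100 req/s: no online neighbours, lost.
  cache-2 sheds 163 req/s to edge-2: 163 each.
    edge-2: 20+163 = 183 > 60
  db-r sheds 103 req/s: no online neighbours, lost.
  lb-1 sheds 93 req/s: no online neighbours, lost.
  queue-1 sheds 170 req/s: no online neighbours, lost.
Round 3 — edge-2 crashes.
  edge-2 sheds 183 req/s to search-2: 183 each.
    search-2: 60+183 = 243 > 110
Round 4 — search-2 crashes.
  search-2 sheds 243 req/s: no online neighbours, lost.
No further crashes.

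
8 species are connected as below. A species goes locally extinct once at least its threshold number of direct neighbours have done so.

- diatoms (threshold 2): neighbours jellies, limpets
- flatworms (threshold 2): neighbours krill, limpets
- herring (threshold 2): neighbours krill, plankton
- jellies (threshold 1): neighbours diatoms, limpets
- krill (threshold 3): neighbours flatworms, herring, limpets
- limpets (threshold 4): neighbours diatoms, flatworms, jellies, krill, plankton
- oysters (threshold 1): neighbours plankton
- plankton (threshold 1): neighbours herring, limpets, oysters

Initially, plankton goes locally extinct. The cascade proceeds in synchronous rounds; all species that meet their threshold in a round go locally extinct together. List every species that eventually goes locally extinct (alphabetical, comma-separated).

Round 1 — plankton goes locally extinct (initial).
Round 2 — checking thresholds:
  herring: 1 of 2 neighbours < 2, not yet.
  limpets: 1 of 5 neighbours < 4, not yet.
  oysters: 1 of 1 neighbours ≥ 1, goes locally extinct.
Round 3 — no new extinctions; cascade stops.

oysters, plankton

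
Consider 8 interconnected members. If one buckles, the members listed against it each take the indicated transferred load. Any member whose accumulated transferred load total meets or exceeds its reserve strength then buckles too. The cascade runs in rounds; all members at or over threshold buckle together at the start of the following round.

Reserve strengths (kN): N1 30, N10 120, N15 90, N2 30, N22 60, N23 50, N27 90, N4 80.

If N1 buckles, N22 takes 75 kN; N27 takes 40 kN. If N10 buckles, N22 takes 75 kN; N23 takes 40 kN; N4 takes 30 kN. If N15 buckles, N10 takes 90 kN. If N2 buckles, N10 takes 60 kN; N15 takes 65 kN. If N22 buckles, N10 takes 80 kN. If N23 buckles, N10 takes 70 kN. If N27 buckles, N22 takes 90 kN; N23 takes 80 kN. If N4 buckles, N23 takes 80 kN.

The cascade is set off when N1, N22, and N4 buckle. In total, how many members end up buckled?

5

Round 1 — N1, N22, N4 buckle (initial).
  N10: +80 → 80 < 120
  N23: +80 → 80 ≥ 50
  N27: +40 → 40 < 90
Round 2 — N23 buckles.
  N10: +70 → 150 ≥ 120
Round 3 — N10 buckles.
No further bucklings.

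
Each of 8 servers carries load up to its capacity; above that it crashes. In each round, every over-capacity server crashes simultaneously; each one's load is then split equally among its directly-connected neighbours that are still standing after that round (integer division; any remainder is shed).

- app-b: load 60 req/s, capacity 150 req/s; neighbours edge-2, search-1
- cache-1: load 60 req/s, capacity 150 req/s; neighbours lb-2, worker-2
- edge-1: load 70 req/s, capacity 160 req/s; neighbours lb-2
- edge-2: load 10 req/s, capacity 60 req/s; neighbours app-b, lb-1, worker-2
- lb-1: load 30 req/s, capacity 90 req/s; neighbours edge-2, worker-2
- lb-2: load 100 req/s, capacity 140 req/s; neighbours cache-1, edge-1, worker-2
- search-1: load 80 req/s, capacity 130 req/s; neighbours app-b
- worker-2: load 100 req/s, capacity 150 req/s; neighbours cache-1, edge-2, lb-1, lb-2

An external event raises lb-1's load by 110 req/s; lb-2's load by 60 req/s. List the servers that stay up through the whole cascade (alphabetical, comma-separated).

Round 1 — lb-1 at 140 > 90; lb-2 at 160 > 140. lb-1, lb-2 crash.
  lb-1 sheds 140 req/s to edge-2, worker-2: 70 each.
    edge-2: 10+70 = 80 > 60
    worker-2: 100+70 = 170 > 150
  lb-2 sheds 160 req/s to cache-1, edge-1, worker-2: 53 each (1 lost).
    cache-1: 60+53 = 113 ≤ 150
    edge-1: 70+53 = 123 ≤ 160
    worker-2: 170+53 = 223 > 150
Round 2 — edge-2, worker-2 crash.
  edge-2 sheds 80 req/s to app-b: 80 each.
    app-b: 60+80 = 140 ≤ 150
  worker-2 sheds 223 req/s to cache-1: 223 each.
    cache-1: 113+223 = 336 > 150
Round 3 — cache-1 crashes.
  cache-1 sheds 336 req/s: no online neighbours, lost.
No further crashes.

app-b, edge-1, search-1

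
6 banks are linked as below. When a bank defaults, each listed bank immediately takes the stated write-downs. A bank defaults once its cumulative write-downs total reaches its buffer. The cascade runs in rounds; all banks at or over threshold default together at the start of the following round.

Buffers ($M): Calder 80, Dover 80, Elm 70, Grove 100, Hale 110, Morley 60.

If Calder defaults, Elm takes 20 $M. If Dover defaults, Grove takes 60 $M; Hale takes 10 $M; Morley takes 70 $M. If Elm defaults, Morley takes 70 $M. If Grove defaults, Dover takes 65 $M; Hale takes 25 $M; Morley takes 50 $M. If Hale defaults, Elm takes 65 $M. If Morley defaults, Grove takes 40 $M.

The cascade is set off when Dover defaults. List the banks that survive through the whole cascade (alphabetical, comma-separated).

Round 1 — Dover defaults (initial).
  Grove: +60 → 60 < 100
  Hale: +10 → 10 < 110
  Morley: +70 → 70 ≥ 60
Round 2 — Morley defaults.
  Grove: +40 → 100 ≥ 100
Round 3 — Grove defaults.
  Hale: +25 → 35 < 110
No further defaults.

Calder, Elm, Hale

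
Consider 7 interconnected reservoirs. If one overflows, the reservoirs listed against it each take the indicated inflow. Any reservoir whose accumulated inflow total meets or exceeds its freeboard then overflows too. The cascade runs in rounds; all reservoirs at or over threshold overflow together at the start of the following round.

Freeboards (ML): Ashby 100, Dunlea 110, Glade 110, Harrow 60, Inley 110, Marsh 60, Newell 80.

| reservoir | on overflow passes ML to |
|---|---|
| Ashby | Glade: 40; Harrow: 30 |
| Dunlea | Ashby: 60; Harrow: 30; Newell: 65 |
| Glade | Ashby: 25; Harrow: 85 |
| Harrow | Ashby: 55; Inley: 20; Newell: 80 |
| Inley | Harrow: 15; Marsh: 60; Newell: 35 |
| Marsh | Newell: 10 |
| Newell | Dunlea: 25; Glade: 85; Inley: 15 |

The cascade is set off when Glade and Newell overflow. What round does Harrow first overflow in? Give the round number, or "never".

Round 1 — Glade, Newell overflow (initial).
  Ashby: +25 → 25 < 100
  Dunlea: +25 → 25 < 110
  Harrow: +85 → 85 ≥ 60
  Inley: +15 → 15 < 110
Round 2 — Harrow overflows.
  Ashby: +55 → 80 < 100
  Inley: +20 → 35 < 110
No further overflows.

2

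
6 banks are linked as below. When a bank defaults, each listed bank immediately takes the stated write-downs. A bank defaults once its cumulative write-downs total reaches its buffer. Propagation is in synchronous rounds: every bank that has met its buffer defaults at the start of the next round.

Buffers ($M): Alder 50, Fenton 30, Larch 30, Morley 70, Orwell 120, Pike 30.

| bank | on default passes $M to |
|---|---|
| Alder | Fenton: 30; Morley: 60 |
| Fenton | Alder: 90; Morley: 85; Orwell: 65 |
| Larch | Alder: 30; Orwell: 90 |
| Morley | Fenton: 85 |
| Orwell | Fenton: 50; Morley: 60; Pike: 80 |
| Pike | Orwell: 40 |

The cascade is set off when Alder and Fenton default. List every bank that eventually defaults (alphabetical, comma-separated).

Alder, Fenton, Morley

Round 1 — Alder, Fenton default (initial).
  Morley: +60+85 → 145 ≥ 70
  Orwell: +65 → 65 < 120
Round 2 — Morley defaults.
No further defaults.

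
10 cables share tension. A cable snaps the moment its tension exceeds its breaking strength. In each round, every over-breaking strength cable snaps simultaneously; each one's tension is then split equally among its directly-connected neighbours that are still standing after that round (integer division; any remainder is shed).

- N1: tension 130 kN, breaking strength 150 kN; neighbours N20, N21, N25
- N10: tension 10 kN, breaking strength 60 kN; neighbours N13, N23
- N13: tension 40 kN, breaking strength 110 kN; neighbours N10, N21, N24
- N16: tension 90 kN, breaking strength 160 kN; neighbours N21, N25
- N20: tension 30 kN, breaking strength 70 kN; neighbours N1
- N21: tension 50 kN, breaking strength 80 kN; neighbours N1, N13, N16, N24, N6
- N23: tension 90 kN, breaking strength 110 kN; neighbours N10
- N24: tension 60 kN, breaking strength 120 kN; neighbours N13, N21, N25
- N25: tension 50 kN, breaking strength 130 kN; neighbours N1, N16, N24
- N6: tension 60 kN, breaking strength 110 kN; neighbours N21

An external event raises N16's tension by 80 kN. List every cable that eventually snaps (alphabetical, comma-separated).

Round 1 — N16 at 170 > 160. N16 snaps.
  N16 sheds 170 kN to N21, N25: 85 each.
    N21: 50+85 = 135 > 80
    N25: 50+85 = 135 > 130
Round 2 — N21, N25 snap.
  N21 sheds 135 kN to N1, N13, N24, N6: 33 each (3 lost).
    N1: 130+33 = 163 > 150
    N13: 40+33 = 73 ≤ 110
    N24: 60+33 = 93 ≤ 120
    N6: 60+33 = 93 ≤ 110
  N25 sheds 135 kN to N1, N24: 67 each (1 lost).
    N1: 163+67 = 230 > 150
    N24: 93+67 = 160 > 120
Round 3 — N1, N24 snap.
  N1 sheds 230 kN to N20: 230 each.
    N20: 30+230 = 260 > 70
  N24 sheds 160 kN to N13: 160 each.
    N13: 73+160 = 233 > 110
Round 4 — N13, N20 snap.
  N13 sheds 233 kN to N10: 233 each.
    N10: 10+233 = 243 > 60
  N20 sheds 260 kN: no online neighbours, lost.
Round 5 — N10 snaps.
  N10 sheds 243 kN to N23: 243 each.
    N23: 90+243 = 333 > 110
Round 6 — N23 snaps.
  N23 sheds 333 kN: no online neighbours, lost.
No further breaks.

N1, N10, N13, N16, N20, N21, N23, N24, N25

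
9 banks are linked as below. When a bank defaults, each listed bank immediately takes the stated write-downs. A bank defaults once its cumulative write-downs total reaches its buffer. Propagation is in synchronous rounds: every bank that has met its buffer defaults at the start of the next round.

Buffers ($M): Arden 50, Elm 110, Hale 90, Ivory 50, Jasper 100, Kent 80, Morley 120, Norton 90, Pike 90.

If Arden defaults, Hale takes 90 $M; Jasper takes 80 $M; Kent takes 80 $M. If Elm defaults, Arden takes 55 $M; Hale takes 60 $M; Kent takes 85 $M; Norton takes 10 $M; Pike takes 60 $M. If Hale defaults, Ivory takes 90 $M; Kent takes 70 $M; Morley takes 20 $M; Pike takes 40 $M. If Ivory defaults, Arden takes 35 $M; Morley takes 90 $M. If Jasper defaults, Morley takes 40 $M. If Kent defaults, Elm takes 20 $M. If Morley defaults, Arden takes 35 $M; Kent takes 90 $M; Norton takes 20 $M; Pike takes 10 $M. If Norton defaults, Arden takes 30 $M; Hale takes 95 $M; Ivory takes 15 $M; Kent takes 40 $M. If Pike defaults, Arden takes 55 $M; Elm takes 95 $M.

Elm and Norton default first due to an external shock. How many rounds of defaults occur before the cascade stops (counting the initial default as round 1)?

Round 1 — Elm, Norton default (initial).
  Arden: +55+30 → 85 ≥ 50
  Hale: +60+95 → 155 ≥ 90
  Ivory: +15 → 15 < 50
  Kent: +85+40 → 125 ≥ 80
  Pike: +60 → 60 < 90
Round 2 — Arden, Hale, Kent default.
  Ivory: +90 → 105 ≥ 50
  Jasper: +80 → 80 < 100
  Morley: +20 → 20 < 120
  Pike: +40 → 100 ≥ 90
Round 3 — Ivory, Pike default.
  Morley: +90 → 110 < 120
No further defaults.

3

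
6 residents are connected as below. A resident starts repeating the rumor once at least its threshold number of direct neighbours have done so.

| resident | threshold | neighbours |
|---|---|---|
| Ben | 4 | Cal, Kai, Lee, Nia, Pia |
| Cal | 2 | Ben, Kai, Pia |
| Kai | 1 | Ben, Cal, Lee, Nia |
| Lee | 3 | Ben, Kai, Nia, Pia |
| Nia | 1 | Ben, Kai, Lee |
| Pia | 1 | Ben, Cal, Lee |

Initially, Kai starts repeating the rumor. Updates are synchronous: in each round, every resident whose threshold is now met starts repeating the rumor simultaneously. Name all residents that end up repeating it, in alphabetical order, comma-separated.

Kai, Nia

Round 1 — Kai starts repeating the rumor (initial).
Round 2 — checking thresholds:
  Ben: 1 of 5 neighbours < 4, holds.
  Cal: 1 of 3 neighbours < 2, holds.
  Lee: 1 of 4 neighbours < 3, holds.
  Nia: 1 of 3 neighbours ≥ 1, starts repeating the rumor.
Round 3 — no new spreads; cascade stops.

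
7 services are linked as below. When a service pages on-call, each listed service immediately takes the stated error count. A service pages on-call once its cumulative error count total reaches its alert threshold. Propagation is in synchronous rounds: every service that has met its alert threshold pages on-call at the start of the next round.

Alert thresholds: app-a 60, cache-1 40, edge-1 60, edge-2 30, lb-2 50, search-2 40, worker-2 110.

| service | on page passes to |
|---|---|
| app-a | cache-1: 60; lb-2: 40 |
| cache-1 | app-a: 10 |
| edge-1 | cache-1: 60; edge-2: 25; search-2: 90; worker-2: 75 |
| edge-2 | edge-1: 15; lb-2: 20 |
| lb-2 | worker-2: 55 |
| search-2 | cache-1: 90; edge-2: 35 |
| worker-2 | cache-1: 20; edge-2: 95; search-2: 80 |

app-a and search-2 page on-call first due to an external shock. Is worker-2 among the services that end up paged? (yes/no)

Round 1 — app-a, search-2 page on-call (initial).
  cache-1: +60+90 → 150 ≥ 40
  edge-2: +35 → 35 ≥ 30
  lb-2: +40 → 40 < 50
Round 2 — cache-1, edge-2 page on-call.
  edge-1: +15 → 15 < 60
  lb-2: +20 → 60 ≥ 50
Round 3 — lb-2 pages on-call.
  worker-2: +55 → 55 < 110
No further pages.

no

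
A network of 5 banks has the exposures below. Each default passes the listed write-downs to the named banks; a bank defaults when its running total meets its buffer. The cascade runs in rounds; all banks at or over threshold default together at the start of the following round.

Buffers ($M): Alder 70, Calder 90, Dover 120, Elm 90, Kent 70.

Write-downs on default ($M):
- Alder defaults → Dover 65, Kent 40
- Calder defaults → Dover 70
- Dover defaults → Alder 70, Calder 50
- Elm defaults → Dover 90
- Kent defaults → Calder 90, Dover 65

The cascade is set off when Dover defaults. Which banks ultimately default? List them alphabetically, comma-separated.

Alder, Dover

Round 1 — Dover defaults (initial).
  Alder: +70 → 70 ≥ 70
  Calder: +50 → 50 < 90
Round 2 — Alder defaults.
  Kent: +40 → 40 < 70
No further defaults.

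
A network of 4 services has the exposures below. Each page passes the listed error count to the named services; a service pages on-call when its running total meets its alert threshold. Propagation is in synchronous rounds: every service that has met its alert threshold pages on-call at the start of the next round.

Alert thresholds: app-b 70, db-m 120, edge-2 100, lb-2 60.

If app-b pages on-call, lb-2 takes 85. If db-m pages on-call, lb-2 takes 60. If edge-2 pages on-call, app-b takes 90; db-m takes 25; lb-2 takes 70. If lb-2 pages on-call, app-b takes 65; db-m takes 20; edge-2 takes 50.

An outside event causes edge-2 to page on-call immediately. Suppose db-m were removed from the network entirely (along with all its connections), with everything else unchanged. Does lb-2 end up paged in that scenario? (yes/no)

With db-m removed:
Round 1 — edge-2 pages on-call (initial).
  app-b: +90 → 90 ≥ 70
  lb-2: +70 → 70 ≥ 60
Round 2 — app-b, lb-2 page on-call.
No further pages.

yes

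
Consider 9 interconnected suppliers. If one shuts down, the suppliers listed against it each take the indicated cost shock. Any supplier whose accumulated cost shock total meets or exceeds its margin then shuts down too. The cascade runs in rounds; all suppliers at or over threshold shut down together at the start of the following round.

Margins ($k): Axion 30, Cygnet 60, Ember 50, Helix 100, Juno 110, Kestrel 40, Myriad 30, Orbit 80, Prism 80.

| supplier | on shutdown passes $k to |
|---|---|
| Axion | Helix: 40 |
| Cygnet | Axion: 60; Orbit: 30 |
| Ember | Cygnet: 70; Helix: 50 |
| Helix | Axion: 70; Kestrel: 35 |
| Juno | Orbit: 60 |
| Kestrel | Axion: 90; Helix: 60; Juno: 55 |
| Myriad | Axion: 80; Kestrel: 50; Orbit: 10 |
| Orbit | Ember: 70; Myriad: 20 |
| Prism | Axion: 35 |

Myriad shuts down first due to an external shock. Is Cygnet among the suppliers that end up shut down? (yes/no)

Round 1 — Myriad shuts down (initial).
  Axion: +80 → 80 ≥ 30
  Kestrel: +50 → 50 ≥ 40
  Orbit: +10 → 10 < 80
Round 2 — Axion, Kestrel shut down.
  Helix: +40+60 → 100 ≥ 100
  Juno: +55 → 55 < 110
Round 3 — Helix shuts down.
No further shutdowns.

no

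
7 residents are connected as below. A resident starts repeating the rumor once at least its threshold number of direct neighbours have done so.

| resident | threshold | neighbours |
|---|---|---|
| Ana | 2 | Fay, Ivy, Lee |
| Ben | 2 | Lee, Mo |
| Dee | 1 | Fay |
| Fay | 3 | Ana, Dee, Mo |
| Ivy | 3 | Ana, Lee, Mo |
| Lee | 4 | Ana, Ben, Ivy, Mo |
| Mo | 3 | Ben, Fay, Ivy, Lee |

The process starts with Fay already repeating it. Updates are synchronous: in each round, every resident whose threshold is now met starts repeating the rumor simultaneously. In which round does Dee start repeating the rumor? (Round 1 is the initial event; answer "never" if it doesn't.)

Round 1 — Fay starts repeating the rumor (initial).
Round 2 — checking thresholds:
  Ana: 1 of 3 neighbours < 2, below threshold.
  Dee: 1 of 1 neighbours ≥ 1, starts repeating the rumor.
  Mo: 1 of 4 neighbours < 3, below threshold.
Round 3 — no new spreads; cascade stops.

2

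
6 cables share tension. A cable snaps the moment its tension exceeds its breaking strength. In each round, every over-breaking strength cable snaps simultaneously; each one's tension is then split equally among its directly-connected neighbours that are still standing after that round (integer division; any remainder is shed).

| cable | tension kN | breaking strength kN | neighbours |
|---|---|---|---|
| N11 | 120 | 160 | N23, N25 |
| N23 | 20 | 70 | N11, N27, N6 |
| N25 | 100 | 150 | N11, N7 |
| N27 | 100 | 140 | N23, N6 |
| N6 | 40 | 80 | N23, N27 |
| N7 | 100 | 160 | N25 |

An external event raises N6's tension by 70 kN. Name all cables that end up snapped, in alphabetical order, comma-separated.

Round 1 — N6 at 110 > 80. N6 snaps.
  N6 sheds 110 kN to N23, N27: 55 each.
    N23: 20+55 = 75 > 70
    N27: 100+55 = 155 > 140
Round 2 — N23, N27 snap.
  N23 sheds 75 kN to N11: 75 each.
    N11: 120+75 = 195 > 160
  N27 sheds 155 kN: no online neighbours, lost.
Round 3 — N11 snaps.
  N11 sheds 195 kN to N25: 195 each.
    N25: 100+195 = 295 > 150
Round 4 — N25 snaps.
  N25 sheds 295 kN to N7: 295 each.
    N7: 100+295 = 395 > 160
Round 5 — N7 snaps.
  N7 sheds 395 kN: no online neighbours, lost.
No further breaks.

N11, N23, N25, N27, N6, N7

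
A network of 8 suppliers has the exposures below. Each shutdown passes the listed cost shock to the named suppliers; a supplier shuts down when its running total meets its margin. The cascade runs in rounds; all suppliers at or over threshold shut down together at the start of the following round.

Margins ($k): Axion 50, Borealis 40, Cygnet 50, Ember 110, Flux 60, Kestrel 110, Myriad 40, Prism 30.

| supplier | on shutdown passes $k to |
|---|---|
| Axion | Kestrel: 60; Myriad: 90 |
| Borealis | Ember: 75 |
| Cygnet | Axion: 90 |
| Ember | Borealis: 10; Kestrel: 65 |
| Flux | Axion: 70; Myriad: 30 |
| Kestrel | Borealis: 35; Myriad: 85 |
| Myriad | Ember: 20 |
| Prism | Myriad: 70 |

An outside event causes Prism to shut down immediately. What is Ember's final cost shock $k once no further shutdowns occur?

Round 1 — Prism shuts down (initial).
  Myriad: +70 → 70 ≥ 40
Round 2 — Myriad shuts down.
  Ember: +20 → 20 < 110
No further shutdowns.

20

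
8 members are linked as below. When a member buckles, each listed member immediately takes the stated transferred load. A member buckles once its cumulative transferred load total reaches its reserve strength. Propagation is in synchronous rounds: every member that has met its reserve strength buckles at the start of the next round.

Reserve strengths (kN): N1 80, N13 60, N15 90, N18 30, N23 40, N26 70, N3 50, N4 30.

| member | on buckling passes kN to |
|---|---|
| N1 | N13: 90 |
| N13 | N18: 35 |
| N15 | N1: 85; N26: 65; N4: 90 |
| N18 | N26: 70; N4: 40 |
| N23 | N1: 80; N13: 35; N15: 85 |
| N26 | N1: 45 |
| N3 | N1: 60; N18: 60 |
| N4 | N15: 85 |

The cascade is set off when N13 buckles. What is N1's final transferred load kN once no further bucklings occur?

Round 1 — N13 buckles (initial).
  N18: +35 → 35 ≥ 30
Round 2 — N18 buckles.
  N26: +70 → 70 ≥ 70
  N4: +40 → 40 ≥ 30
Round 3 — N26, N4 buckle.
  N1: +45 → 45 < 80
  N15: +85 → 85 < 90
No further bucklings.

45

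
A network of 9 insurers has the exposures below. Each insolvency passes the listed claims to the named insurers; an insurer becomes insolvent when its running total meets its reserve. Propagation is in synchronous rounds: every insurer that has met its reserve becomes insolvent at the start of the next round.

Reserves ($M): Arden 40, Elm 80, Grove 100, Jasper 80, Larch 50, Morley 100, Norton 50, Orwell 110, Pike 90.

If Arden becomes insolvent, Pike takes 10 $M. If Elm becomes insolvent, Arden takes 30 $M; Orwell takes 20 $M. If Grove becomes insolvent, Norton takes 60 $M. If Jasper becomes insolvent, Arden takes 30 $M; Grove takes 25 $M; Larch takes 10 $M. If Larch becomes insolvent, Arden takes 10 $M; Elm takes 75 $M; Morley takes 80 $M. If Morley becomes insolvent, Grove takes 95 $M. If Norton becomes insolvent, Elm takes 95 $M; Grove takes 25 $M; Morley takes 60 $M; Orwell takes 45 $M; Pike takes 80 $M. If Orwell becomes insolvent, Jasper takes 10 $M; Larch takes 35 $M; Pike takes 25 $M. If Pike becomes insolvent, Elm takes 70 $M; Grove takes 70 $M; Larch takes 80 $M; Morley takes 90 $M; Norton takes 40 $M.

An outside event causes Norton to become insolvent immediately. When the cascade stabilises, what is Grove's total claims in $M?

25

Round 1 — Norton becomes insolvent (initial).
  Elm: +95 → 95 ≥ 80
  Grove: +25 → 25 < 100
  Morley: +60 → 60 < 100
  Orwell: +45 → 45 < 110
  Pike: +80 → 80 < 90
Round 2 — Elm becomes insolvent.
  Arden: +30 → 30 < 40
  Orwell: +20 → 65 < 110
No further insolvencies.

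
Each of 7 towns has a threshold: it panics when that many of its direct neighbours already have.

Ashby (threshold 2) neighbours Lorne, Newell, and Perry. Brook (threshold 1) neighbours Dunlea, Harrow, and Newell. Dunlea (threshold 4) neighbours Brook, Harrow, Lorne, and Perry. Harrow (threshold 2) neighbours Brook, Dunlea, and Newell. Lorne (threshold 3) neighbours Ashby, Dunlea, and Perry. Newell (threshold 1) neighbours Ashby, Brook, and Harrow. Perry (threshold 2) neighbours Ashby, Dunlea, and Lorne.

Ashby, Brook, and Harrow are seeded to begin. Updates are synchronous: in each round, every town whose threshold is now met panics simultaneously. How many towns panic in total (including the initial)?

4

Round 1 — Ashby, Brook, Harrow panic (initial).
Round 2 — checking thresholds:
  Dunlea: 2 of 4 neighbours < 4, not yet.
  Lorne: 1 of 3 neighbours < 3, not yet.
  Newell: 3 of 3 neighbours ≥ 1, panics.
  Perry: 1 of 3 neighbours < 2, not yet.
Round 3 — no new panics; cascade stops.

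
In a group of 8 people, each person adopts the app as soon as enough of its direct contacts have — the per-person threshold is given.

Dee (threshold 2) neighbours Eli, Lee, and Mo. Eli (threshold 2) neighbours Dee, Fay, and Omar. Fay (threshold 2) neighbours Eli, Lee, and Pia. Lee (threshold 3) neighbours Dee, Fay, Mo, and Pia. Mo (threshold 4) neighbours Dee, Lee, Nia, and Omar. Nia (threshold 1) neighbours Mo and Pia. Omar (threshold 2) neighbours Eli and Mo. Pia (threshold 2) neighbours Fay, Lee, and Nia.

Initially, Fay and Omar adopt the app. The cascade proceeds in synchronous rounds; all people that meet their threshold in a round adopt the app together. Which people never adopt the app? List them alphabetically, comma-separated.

Round 1 — Fay, Omar adopt the app (initial).
Round 2 — checking thresholds:
  Eli: 2 of 3 neighbours ≥ 2, adopts the app.
  Lee: 1 of 4 neighbours < 3, holds.
  Mo: 1 of 4 neighbours < 4, holds.
  Pia: 1 of 3 neighbours < 2, holds.
Round 3 — no new adoptions; cascade stops.

Dee, Lee, Mo, Nia, Pia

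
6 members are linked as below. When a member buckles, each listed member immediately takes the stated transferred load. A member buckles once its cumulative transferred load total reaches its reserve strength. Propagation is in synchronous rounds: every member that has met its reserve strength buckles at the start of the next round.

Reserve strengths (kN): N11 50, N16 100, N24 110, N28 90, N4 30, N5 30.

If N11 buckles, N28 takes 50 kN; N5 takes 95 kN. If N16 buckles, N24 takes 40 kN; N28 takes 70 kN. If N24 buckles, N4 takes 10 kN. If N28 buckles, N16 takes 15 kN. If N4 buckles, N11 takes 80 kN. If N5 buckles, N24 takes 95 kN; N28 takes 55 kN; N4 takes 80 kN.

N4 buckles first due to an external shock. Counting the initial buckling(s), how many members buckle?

4

Round 1 — N4 buckles (initial).
  N11: +80 → 80 ≥ 50
Round 2 — N11 buckles.
  N28: +50 → 50 < 90
  N5: +95 → 95 ≥ 30
Round 3 — N5 buckles.
  N24: +95 → 95 < 110
  N28: +55 → 105 ≥ 90
Round 4 — N28 buckles.
  N16: +15 → 15 < 100
No further bucklings.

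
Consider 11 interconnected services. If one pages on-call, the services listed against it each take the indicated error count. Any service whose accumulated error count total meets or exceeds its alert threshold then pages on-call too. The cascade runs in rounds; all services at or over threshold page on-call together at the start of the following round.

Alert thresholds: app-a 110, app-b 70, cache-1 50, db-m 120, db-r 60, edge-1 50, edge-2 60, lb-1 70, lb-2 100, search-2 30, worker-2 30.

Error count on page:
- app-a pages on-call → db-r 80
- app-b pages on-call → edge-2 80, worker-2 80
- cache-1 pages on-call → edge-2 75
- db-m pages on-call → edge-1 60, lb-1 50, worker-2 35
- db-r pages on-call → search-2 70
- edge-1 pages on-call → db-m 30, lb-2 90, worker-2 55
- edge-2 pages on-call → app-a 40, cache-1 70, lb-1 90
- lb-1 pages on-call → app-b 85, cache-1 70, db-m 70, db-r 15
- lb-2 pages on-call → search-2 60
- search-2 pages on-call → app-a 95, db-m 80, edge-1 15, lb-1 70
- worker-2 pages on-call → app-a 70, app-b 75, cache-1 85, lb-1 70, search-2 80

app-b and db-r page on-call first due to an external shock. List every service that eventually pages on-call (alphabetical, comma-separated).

Round 1 — app-b, db-r page on-call (initial).
  edge-2: +80 → 80 ≥ 60
  search-2: +70 → 70 ≥ 30
  worker-2: +80 → 80 ≥ 30
Round 2 — edge-2, search-2, worker-2 page on-call.
  app-a: +40+95+70 → 205 ≥ 110
  cache-1: +70+85 → 155 ≥ 50
  db-m: +80 → 80 < 120
  edge-1: +15 → 15 < 50
  lb-1: +90+70+70 → 230 ≥ 70
Round 3 — app-a, cache-1, lb-1 page on-call.
  db-m: +70 → 150 ≥ 120
Round 4 — db-m pages on-call.
  edge-1: +60 → 75 ≥ 50
Round 5 — edge-1 pages on-call.
  lb-2: +90 → 90 < 100
No further pages.

app-a, app-b, cache-1, db-m, db-r, edge-1, edge-2, lb-1, search-2, worker-2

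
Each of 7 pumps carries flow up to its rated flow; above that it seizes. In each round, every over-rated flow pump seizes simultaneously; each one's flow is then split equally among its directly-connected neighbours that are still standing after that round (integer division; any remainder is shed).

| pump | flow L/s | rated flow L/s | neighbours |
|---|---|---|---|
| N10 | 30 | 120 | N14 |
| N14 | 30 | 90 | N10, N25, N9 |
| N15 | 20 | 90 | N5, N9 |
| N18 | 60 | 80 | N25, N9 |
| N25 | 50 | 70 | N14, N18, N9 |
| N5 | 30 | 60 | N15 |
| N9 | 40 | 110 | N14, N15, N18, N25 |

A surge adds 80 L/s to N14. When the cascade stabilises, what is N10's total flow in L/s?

Round 1 — N14 at 110 > 90. N14 seizes.
  N14 sheds 110 L/s to N10, N25, N9: 36 each (2 lost).
    N10: 30+36 = 66 ≤ 120
    N25: 50+36 = 86 > 70
    N9: 40+36 = 76 ≤ 110
Round 2 — N25 seizes.
  N25 sheds 86 L/s to N18, N9: 43 each.
    N18: 60+43 = 103 > 80
    N9: 76+43 = 119 > 110
Round 3 — N18, N9 seize.
  N18 sheds 103 L/s: no online neighbours, lost.
  N9 sheds 119 L/s to N15: 119 each.
    N15: 20+119 = 139 > 90
Round 4 — N15 seizes.
  N15 sheds 139 L/s to N5: 139 each.
    N5: 30+139 = 169 > 60
Round 5 — N5 seizes.
  N5 sheds 169 L/s: no online neighbours, lost.
No further seizures.

66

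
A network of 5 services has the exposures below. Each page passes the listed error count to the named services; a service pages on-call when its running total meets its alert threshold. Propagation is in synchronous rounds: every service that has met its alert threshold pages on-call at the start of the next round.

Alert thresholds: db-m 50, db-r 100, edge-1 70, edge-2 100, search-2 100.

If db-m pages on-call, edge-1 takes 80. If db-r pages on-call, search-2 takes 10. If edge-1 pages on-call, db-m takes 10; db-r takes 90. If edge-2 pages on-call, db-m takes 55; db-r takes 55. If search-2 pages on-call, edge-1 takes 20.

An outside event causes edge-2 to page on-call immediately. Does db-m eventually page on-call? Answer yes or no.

yes

Round 1 — edge-2 pages on-call (initial).
  db-m: +55 → 55 ≥ 50
  db-r: +55 → 55 < 100
Round 2 — db-m pages on-call.
  edge-1: +80 → 80 ≥ 70
Round 3 — edge-1 pages on-call.
  db-r: +90 → 145 ≥ 100
Round 4 — db-r pages on-call.
  search-2: +10 → 10 < 100
No further pages.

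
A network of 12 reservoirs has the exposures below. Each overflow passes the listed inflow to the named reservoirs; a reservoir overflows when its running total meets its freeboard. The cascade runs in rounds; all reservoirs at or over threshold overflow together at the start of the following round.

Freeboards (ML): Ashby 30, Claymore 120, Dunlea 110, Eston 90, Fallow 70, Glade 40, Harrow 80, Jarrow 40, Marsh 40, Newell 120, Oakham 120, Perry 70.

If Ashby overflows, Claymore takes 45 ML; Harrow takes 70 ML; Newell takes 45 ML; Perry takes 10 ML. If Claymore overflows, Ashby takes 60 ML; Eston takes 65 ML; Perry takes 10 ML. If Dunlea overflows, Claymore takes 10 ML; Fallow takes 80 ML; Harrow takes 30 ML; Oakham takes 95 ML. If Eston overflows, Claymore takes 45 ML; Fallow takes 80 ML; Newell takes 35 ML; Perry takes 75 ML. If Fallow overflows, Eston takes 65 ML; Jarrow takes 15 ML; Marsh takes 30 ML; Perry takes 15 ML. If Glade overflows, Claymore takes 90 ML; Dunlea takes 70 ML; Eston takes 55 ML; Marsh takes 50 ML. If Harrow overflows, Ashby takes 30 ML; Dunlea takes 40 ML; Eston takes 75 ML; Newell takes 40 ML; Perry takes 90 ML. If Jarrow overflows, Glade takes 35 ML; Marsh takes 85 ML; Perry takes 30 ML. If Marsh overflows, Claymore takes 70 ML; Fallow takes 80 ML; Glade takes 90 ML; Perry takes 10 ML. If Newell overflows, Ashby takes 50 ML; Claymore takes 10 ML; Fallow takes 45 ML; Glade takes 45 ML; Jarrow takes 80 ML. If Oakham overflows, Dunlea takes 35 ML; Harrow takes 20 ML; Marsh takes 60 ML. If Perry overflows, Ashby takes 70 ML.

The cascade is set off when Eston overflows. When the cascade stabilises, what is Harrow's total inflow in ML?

Round 1 — Eston overflows (initial).
  Claymore: +45 → 45 < 120
  Fallow: +80 → 80 ≥ 70
  Newell: +35 → 35 < 120
  Perry: +75 → 75 ≥ 70
Round 2 — Fallow, Perry overflow.
  Ashby: +70 → 70 ≥ 30
  Jarrow: +15 → 15 < 40
  Marsh: +30 → 30 < 40
Round 3 — Ashby overflows.
  Claymore: +45 → 90 < 120
  Harrow: +70 → 70 < 80
  Newell: +45 → 80 < 120
No further overflows.

70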